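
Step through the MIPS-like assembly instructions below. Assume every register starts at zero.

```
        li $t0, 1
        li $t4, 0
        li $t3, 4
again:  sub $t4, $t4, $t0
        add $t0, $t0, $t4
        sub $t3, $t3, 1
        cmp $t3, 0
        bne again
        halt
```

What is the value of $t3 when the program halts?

0

li $t0, 1 → $t0=1
li $t4, 0 → $t4=0
li $t3, 4 → $t3=4
sub $t4, $t4, $t0 → $t4=0-1=-1
add $t0, $t0, $t4 → $t0=1+(-1)=0
sub $t3, $t3, 1 → $t3=4-1=3
cmp $t3, 0  (cmp 3,0)
bne again: taken
sub $t4, $t4, $t0 → $t4=(-1)-0=-1
add $t0, $t0, $t4 → $t0=0+(-1)=-1
sub $t3, $t3, 1 → $t3=3-1=2
cmp $t3, 0  (cmp 2,0)
bne again: taken
sub $t4, $t4, $t0 → $t4=(-1)-(-1)=0
add $t0, $t0, $t4 → $t0=(-1)+0=-1
sub $t3, $t3, 1 → $t3=2-1=1
cmp $t3, 0  (cmp 1,0)
bne again: taken
sub $t4, $t4, $t0 → $t4=0-(-1)=1
add $t0, $t0, $t4 → $t0=(-1)+1=0
sub $t3, $t3, 1 → $t3=1-1=0
cmp $t3, 0  (cmp 0,0)
bne again: not taken
halt.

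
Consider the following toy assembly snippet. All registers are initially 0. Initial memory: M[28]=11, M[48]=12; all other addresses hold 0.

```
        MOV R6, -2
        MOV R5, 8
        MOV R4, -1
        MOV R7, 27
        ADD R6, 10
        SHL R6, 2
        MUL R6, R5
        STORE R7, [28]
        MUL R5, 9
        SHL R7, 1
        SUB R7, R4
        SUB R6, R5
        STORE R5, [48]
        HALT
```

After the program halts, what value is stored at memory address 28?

27

MOV R6, -2 → R6=-2
MOV R5, 8 → R5=8
MOV R4, -1 → R4=-1
MOV R7, 27 → R7=27
ADD R6, 10 → R6=(-2)+10=8
SHL R6, 2 → R6=8<<2=32
MUL R6, R5 → R6=32*8=256
STORE R7, [28] → M[28]=27
MUL R5, 9 → R5=8*9=72
SHL R7, 1 → R7=27<<1=54
SUB R7, R4 → R7=54-(-1)=55
SUB R6, R5 → R6=256-72=184
STORE R5, [48] → M[48]=72
halt.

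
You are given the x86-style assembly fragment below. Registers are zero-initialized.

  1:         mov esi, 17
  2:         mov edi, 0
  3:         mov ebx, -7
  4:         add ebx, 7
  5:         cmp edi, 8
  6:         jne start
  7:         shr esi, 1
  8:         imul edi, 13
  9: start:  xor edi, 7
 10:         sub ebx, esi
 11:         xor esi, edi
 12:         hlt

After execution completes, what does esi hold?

22

esi=17
edi=0
ebx=-7
ebx=(-7)+7=0
cmp edi, 8  (cmp 0,8)
jne start: taken
edi=0^7=7
ebx=0-17=-17
esi=17^7=22
halt.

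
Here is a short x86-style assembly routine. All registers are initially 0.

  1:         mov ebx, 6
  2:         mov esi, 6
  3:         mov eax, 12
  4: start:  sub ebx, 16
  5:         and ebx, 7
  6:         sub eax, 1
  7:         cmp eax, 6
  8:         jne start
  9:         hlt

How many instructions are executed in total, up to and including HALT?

34

ebx=6
esi=6
eax=12
ebx=6-16=-10
ebx=(-10)&7=6
eax=12-1=11
cmp eax, 6  (cmp 11,6)
jne start: taken
ebx=6-16=-10
ebx=(-10)&7=6
eax=11-1=10
cmp eax, 6  (cmp 10,6)
jne start: taken
ebx=6-16=-10
ebx=(-10)&7=6
eax=10-1=9
cmp eax, 6  (cmp 9,6)
jne start: taken
ebx=6-16=-10
ebx=(-10)&7=6
eax=9-1=8
cmp eax, 6  (cmp 8,6)
jne start: taken
ebx=6-16=-10
ebx=(-10)&7=6
eax=8-1=7
cmp eax, 6  (cmp 7,6)
jne start: taken
ebx=6-16=-10
ebx=(-10)&7=6
eax=7-1=6
cmp eax, 6  (cmp 6,6)
jne start: not taken
halt.
Total executed instructions: 34.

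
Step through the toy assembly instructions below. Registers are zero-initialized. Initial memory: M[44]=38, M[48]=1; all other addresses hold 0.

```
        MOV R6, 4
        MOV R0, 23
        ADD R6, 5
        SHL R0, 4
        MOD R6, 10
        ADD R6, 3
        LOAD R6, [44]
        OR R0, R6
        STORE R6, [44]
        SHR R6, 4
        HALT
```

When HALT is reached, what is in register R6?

2

MOV R6, 4 → R6=4
MOV R0, 23 → R0=23
ADD R6, 5 → R6=4+5=9
SHL R0, 4 → R0=23<<4=368
MOD R6, 10 → R6=9%10=9
ADD R6, 3 → R6=9+3=12
LOAD R6, [44] → R6=M[44]=38
OR R0, R6 → R0=368|38=374
STORE R6, [44] → M[44]=38
SHR R6, 4 → R6=38>>4=2
halt.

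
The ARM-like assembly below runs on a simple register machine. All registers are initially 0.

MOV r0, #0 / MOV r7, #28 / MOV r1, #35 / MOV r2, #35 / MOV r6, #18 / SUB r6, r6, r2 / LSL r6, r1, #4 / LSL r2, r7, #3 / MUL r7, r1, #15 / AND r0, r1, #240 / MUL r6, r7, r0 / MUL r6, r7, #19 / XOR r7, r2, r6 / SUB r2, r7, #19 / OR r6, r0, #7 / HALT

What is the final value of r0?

MOV r0, #0 → r0=0
MOV r7, #28 → r7=28
MOV r1, #35 → r1=35
MOV r2, #35 → r2=35
MOV r6, #18 → r6=18
SUB r6, r6, r2 → r6=18-35=-17
LSL r6, r1, #4 → r6=35<<4=560
LSL r2, r7, #3 → r2=28<<3=224
MUL r7, r1, #15 → r7=35*15=525
AND r0, r1, #240 → r0=35&240=32
MUL r6, r7, r0 → r6=525*32=16800
MUL r6, r7, #19 → r6=525*19=9975
XOR r7, r2, r6 → r7=224^9975=9751
SUB r2, r7, #19 → r2=9751-19=9732
OR r6, r0, #7 → r6=32|7=39
halt.

32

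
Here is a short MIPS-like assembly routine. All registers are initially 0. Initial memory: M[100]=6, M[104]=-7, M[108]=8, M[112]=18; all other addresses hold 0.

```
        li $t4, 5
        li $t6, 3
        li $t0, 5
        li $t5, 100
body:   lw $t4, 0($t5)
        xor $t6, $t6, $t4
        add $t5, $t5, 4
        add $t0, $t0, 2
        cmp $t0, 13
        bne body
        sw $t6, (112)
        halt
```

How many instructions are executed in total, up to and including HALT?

30

after li $t4, 5: $t4=5
after li $t6, 3: $t6=3
after li $t0, 5: $t0=5
after li $t5, 100: $t5=100
after lw $t4, 0($t5): $t4=M[100]=6
after xor $t6, $t6, $t4: $t6=3^6=5
after add $t5, $t5, 4: $t5=100+4=104
after add $t0, $t0, 2: $t0=5+2=7
cmp $t0, 13  (cmp 7,13)
bne body: taken
after lw $t4, 0($t5): $t4=M[104]=-7
after xor $t6, $t6, $t4: $t6=5^(-7)=-4
after add $t5, $t5, 4: $t5=104+4=108
after add $t0, $t0, 2: $t0=7+2=9
cmp $t0, 13  (cmp 9,13)
bne body: taken
after lw $t4, 0($t5): $t4=M[108]=8
after xor $t6, $t6, $t4: $t6=(-4)^8=-12
after add $t5, $t5, 4: $t5=108+4=112
after add $t0, $t0, 2: $t0=9+2=11
cmp $t0, 13  (cmp 11,13)
bne body: taken
after lw $t4, 0($t5): $t4=M[112]=18
after xor $t6, $t6, $t4: $t6=(-12)^18=-26
after add $t5, $t5, 4: $t5=112+4=116
after add $t0, $t0, 2: $t0=11+2=13
cmp $t0, 13  (cmp 13,13)
bne body: not taken
sw $t6, (112) → M[112]=-26
halt.
Total executed instructions: 30.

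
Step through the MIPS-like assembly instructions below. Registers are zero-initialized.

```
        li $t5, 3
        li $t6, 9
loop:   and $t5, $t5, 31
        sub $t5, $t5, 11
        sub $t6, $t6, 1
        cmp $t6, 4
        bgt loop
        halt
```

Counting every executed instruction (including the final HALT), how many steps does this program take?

li $t5, 3 → $t5=3
li $t6, 9 → $t6=9
and $t5, $t5, 31 → $t5=3&31=3
sub $t5, $t5, 11 → $t5=3-11=-8
sub $t6, $t6, 1 → $t6=9-1=8
cmp $t6, 4  (cmp 8,4)
bgt loop: taken
and $t5, $t5, 31 → $t5=(-8)&31=24
sub $t5, $t5, 11 → $t5=24-11=13
sub $t6, $t6, 1 → $t6=8-1=7
cmp $t6, 4  (cmp 7,4)
bgt loop: taken
and $t5, $t5, 31 → $t5=13&31=13
sub $t5, $t5, 11 → $t5=13-11=2
sub $t6, $t6, 1 → $t6=7-1=6
cmp $t6, 4  (cmp 6,4)
bgt loop: taken
and $t5, $t5, 31 → $t5=2&31=2
sub $t5, $t5, 11 → $t5=2-11=-9
sub $t6, $t6, 1 → $t6=6-1=5
cmp $t6, 4  (cmp 5,4)
bgt loop: taken
and $t5, $t5, 31 → $t5=(-9)&31=23
sub $t5, $t5, 11 → $t5=23-11=12
sub $t6, $t6, 1 → $t6=5-1=4
cmp $t6, 4  (cmp 4,4)
bgt loop: not taken
halt.
Total executed instructions: 28.

28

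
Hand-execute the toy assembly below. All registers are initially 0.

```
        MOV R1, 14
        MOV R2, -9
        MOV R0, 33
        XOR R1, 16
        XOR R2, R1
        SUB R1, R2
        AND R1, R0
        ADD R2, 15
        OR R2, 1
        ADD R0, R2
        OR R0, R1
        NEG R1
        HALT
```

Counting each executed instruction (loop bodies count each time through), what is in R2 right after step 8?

MOV R1, 14 → R1=14
MOV R2, -9 → R2=-9
MOV R0, 33 → R0=33
XOR R1, 16 → R1=14^16=30
XOR R2, R1 → R2=(-9)^30=-23
SUB R1, R2 → R1=30-(-23)=53
AND R1, R0 → R1=53&33=33
ADD R2, 15 → R2=(-23)+15=-8
After step 8: R2 = -8.

-8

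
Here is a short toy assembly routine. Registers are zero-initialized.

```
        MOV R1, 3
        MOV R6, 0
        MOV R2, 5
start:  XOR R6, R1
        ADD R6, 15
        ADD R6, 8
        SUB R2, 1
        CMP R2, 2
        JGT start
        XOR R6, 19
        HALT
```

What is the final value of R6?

89

after MOV R1, 3: R1=3
after MOV R6, 0: R6=0
after MOV R2, 5: R2=5
after XOR R6, R1: R6=0^3=3
after ADD R6, 15: R6=3+15=18
after ADD R6, 8: R6=18+8=26
after SUB R2, 1: R2=5-1=4
CMP R2, 2  (cmp 4,2)
JGT start: taken
after XOR R6, R1: R6=26^3=25
after ADD R6, 15: R6=25+15=40
after ADD R6, 8: R6=40+8=48
after SUB R2, 1: R2=4-1=3
CMP R2, 2  (cmp 3,2)
JGT start: taken
after XOR R6, R1: R6=48^3=51
after ADD R6, 15: R6=51+15=66
after ADD R6, 8: R6=66+8=74
after SUB R2, 1: R2=3-1=2
CMP R2, 2  (cmp 2,2)
JGT start: not taken
after XOR R6, 19: R6=74^19=89
halt.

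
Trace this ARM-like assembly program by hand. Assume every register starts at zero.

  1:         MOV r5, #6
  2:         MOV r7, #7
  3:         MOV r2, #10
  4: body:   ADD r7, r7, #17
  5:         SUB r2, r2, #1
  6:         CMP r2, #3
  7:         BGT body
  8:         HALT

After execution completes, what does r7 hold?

r5=6
r7=7
r2=10
r7=7+17=24
r2=10-1=9
CMP r2, #3  (cmp 9,3)
BGT body: taken
r7=24+17=41
r2=9-1=8
CMP r2, #3  (cmp 8,3)
BGT body: taken
r7=41+17=58
r2=8-1=7
CMP r2, #3  (cmp 7,3)
BGT body: taken
r7=58+17=75
r2=7-1=6
CMP r2, #3  (cmp 6,3)
BGT body: taken
r7=75+17=92
r2=6-1=5
CMP r2, #3  (cmp 5,3)
BGT body: taken
r7=92+17=109
r2=5-1=4
CMP r2, #3  (cmp 4,3)
BGT body: taken
r7=109+17=126
r2=4-1=3
CMP r2, #3  (cmp 3,3)
BGT body: not taken
halt.

126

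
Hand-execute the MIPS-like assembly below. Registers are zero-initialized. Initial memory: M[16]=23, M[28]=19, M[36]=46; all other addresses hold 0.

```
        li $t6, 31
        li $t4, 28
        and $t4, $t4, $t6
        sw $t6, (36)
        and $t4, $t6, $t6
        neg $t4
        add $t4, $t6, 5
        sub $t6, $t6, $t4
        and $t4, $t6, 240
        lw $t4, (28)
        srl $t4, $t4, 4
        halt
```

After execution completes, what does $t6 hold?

after li $t6, 31: $t6=31
after li $t4, 28: $t4=28
after and $t4, $t4, $t6: $t4=28&31=28
sw $t6, (36) → M[36]=31
after and $t4, $t6, $t6: $t4=31&31=31
after neg $t4: $t4=-(31)=-31
after add $t4, $t6, 5: $t4=31+5=36
after sub $t6, $t6, $t4: $t6=31-36=-5
after and $t4, $t6, 240: $t4=(-5)&240=240
after lw $t4, (28): $t4=M[28]=19
after srl $t4, $t4, 4: $t4=19>>4=1
halt.

-5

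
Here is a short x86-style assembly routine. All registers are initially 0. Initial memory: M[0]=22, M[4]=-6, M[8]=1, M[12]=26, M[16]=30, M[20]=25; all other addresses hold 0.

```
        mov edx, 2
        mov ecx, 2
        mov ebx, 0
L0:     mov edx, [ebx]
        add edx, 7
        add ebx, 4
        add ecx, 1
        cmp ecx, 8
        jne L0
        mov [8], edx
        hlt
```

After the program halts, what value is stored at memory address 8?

32

mov edx, 2 → edx=2
mov ecx, 2 → ecx=2
mov ebx, 0 → ebx=0
mov edx, [ebx] → edx=M[0]=22
add edx, 7 → edx=22+7=29
add ebx, 4 → ebx=0+4=4
add ecx, 1 → ecx=2+1=3
cmp ecx, 8  (cmp 3,8)
jne L0: taken
mov edx, [ebx] → edx=M[4]=-6
add edx, 7 → edx=(-6)+7=1
add ebx, 4 → ebx=4+4=8
add ecx, 1 → ecx=3+1=4
cmp ecx, 8  (cmp 4,8)
jne L0: taken
mov edx, [ebx] → edx=M[8]=1
add edx, 7 → edx=1+7=8
add ebx, 4 → ebx=8+4=12
add ecx, 1 → ecx=4+1=5
cmp ecx, 8  (cmp 5,8)
jne L0: taken
mov edx, [ebx] → edx=M[12]=26
add edx, 7 → edx=26+7=33
add ebx, 4 → ebx=12+4=16
add ecx, 1 → ecx=5+1=6
cmp ecx, 8  (cmp 6,8)
jne L0: taken
mov edx, [ebx] → edx=M[16]=30
add edx, 7 → edx=30+7=37
add ebx, 4 → ebx=16+4=20
add ecx, 1 → ecx=6+1=7
cmp ecx, 8  (cmp 7,8)
jne L0: taken
mov edx, [ebx] → edx=M[20]=25
add edx, 7 → edx=25+7=32
add ebx, 4 → ebx=20+4=24
add ecx, 1 → ecx=7+1=8
cmp ecx, 8  (cmp 8,8)
jne L0: not taken
mov [8], edx → M[8]=32
halt.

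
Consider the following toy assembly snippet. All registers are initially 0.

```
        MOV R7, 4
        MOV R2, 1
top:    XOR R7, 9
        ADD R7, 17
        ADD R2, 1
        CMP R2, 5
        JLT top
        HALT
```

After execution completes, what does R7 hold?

after MOV R7, 4: R7=4
after MOV R2, 1: R2=1
after XOR R7, 9: R7=4^9=13
after ADD R7, 17: R7=13+17=30
after ADD R2, 1: R2=1+1=2
CMP R2, 5  (cmp 2,5)
JLT top: taken
after XOR R7, 9: R7=30^9=23
after ADD R7, 17: R7=23+17=40
after ADD R2, 1: R2=2+1=3
CMP R2, 5  (cmp 3,5)
JLT top: taken
after XOR R7, 9: R7=40^9=33
after ADD R7, 17: R7=33+17=50
after ADD R2, 1: R2=3+1=4
CMP R2, 5  (cmp 4,5)
JLT top: taken
after XOR R7, 9: R7=50^9=59
after ADD R7, 17: R7=59+17=76
after ADD R2, 1: R2=4+1=5
CMP R2, 5  (cmp 5,5)
JLT top: not taken
halt.

76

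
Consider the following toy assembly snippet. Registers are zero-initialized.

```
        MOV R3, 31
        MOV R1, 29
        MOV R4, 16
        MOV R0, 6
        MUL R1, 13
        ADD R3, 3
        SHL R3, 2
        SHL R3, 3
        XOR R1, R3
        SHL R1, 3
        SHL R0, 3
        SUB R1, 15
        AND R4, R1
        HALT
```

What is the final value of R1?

10681

R3=31
R1=29
R4=16
R0=6
R1=29*13=377
R3=31+3=34
R3=34<<2=136
R3=136<<3=1088
R1=377^1088=1337
R1=1337<<3=10696
R0=6<<3=48
R1=10696-15=10681
R4=16&10681=16
halt.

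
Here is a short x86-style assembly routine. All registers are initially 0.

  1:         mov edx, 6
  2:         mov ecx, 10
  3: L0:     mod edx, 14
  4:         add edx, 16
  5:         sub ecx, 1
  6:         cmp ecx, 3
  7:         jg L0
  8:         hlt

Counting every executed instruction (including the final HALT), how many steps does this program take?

38

mov edx, 6 → edx=6
mov ecx, 10 → ecx=10
mod edx, 14 → edx=6%14=6
add edx, 16 → edx=6+16=22
sub ecx, 1 → ecx=10-1=9
cmp ecx, 3  (cmp 9,3)
jg L0: taken
mod edx, 14 → edx=22%14=8
add edx, 16 → edx=8+16=24
sub ecx, 1 → ecx=9-1=8
cmp ecx, 3  (cmp 8,3)
jg L0: taken
mod edx, 14 → edx=24%14=10
add edx, 16 → edx=10+16=26
sub ecx, 1 → ecx=8-1=7
cmp ecx, 3  (cmp 7,3)
jg L0: taken
mod edx, 14 → edx=26%14=12
add edx, 16 → edx=12+16=28
sub ecx, 1 → ecx=7-1=6
cmp ecx, 3  (cmp 6,3)
jg L0: taken
mod edx, 14 → edx=28%14=0
add edx, 16 → edx=0+16=16
sub ecx, 1 → ecx=6-1=5
cmp ecx, 3  (cmp 5,3)
jg L0: taken
mod edx, 14 → edx=16%14=2
add edx, 16 → edx=2+16=18
sub ecx, 1 → ecx=5-1=4
cmp ecx, 3  (cmp 4,3)
jg L0: taken
mod edx, 14 → edx=18%14=4
add edx, 16 → edx=4+16=20
sub ecx, 1 → ecx=4-1=3
cmp ecx, 3  (cmp 3,3)
jg L0: not taken
halt.
Total executed instructions: 38.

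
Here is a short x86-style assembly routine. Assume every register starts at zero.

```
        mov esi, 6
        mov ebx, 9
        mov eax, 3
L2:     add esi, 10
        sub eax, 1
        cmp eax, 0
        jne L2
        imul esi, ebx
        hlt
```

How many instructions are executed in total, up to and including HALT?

17

mov esi, 6 → esi=6
mov ebx, 9 → ebx=9
mov eax, 3 → eax=3
add esi, 10 → esi=6+10=16
sub eax, 1 → eax=3-1=2
cmp eax, 0  (cmp 2,0)
jne L2: taken
add esi, 10 → esi=16+10=26
sub eax, 1 → eax=2-1=1
cmp eax, 0  (cmp 1,0)
jne L2: taken
add esi, 10 → esi=26+10=36
sub eax, 1 → eax=1-1=0
cmp eax, 0  (cmp 0,0)
jne L2: not taken
imul esi, ebx → esi=36*9=324
halt.
Total executed instructions: 17.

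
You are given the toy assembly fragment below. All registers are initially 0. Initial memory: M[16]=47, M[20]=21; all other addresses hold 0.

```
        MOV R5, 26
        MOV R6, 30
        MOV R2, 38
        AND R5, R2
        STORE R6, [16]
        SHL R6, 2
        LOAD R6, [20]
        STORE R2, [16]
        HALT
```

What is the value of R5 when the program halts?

MOV R5, 26 → R5=26
MOV R6, 30 → R6=30
MOV R2, 38 → R2=38
AND R5, R2 → R5=26&38=2
STORE R6, [16] → M[16]=30
SHL R6, 2 → R6=30<<2=120
LOAD R6, [20] → R6=M[20]=21
STORE R2, [16] → M[16]=38
halt.

2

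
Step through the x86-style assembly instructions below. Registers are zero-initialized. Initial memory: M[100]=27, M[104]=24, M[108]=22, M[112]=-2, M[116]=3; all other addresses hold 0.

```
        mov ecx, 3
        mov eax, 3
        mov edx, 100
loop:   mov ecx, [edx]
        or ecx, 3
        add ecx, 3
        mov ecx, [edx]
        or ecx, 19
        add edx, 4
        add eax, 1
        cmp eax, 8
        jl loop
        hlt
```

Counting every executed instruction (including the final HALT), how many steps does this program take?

49

after mov ecx, 3: ecx=3
after mov eax, 3: eax=3
after mov edx, 100: edx=100
after mov ecx, [edx]: ecx=M[100]=27
after or ecx, 3: ecx=27|3=27
after add ecx, 3: ecx=27+3=30
after mov ecx, [edx]: ecx=M[100]=27
after or ecx, 19: ecx=27|19=27
after add edx, 4: edx=100+4=104
after add eax, 1: eax=3+1=4
cmp eax, 8  (cmp 4,8)
jl loop: taken
after mov ecx, [edx]: ecx=M[104]=24
after or ecx, 3: ecx=24|3=27
after add ecx, 3: ecx=27+3=30
after mov ecx, [edx]: ecx=M[104]=24
after or ecx, 19: ecx=24|19=27
after add edx, 4: edx=104+4=108
after add eax, 1: eax=4+1=5
cmp eax, 8  (cmp 5,8)
jl loop: taken
after mov ecx, [edx]: ecx=M[108]=22
after or ecx, 3: ecx=22|3=23
after add ecx, 3: ecx=23+3=26
after mov ecx, [edx]: ecx=M[108]=22
after or ecx, 19: ecx=22|19=23
after add edx, 4: edx=108+4=112
after add eax, 1: eax=5+1=6
cmp eax, 8  (cmp 6,8)
jl loop: taken
after mov ecx, [edx]: ecx=M[112]=-2
after or ecx, 3: ecx=(-2)|3=-1
after add ecx, 3: ecx=(-1)+3=2
after mov ecx, [edx]: ecx=M[112]=-2
after or ecx, 19: ecx=(-2)|19=-1
after add edx, 4: edx=112+4=116
after add eax, 1: eax=6+1=7
cmp eax, 8  (cmp 7,8)
jl loop: taken
after mov ecx, [edx]: ecx=M[116]=3
after or ecx, 3: ecx=3|3=3
after add ecx, 3: ecx=3+3=6
after mov ecx, [edx]: ecx=M[116]=3
after or ecx, 19: ecx=3|19=19
after add edx, 4: edx=116+4=120
after add eax, 1: eax=7+1=8
cmp eax, 8  (cmp 8,8)
jl loop: not taken
halt.
Total executed instructions: 49.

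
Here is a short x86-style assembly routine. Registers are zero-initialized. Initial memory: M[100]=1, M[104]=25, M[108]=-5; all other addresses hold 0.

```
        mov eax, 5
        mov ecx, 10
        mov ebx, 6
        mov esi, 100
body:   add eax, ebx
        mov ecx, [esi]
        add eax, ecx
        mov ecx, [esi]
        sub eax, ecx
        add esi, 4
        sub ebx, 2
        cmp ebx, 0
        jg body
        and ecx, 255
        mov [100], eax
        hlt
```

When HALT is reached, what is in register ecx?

eax=5
ecx=10
ebx=6
esi=100
eax=5+6=11
ecx=M[100]=1
eax=11+1=12
ecx=M[100]=1
eax=12-1=11
esi=100+4=104
ebx=6-2=4
cmp ebx, 0  (cmp 4,0)
jg body: taken
eax=11+4=15
ecx=M[104]=25
eax=15+25=40
ecx=M[104]=25
eax=40-25=15
esi=104+4=108
ebx=4-2=2
cmp ebx, 0  (cmp 2,0)
jg body: taken
eax=15+2=17
ecx=M[108]=-5
eax=17+(-5)=12
ecx=M[108]=-5
eax=12-(-5)=17
esi=108+4=112
ebx=2-2=0
cmp ebx, 0  (cmp 0,0)
jg body: not taken
ecx=(-5)&255=251
mov [100], eax → M[100]=17
halt.

251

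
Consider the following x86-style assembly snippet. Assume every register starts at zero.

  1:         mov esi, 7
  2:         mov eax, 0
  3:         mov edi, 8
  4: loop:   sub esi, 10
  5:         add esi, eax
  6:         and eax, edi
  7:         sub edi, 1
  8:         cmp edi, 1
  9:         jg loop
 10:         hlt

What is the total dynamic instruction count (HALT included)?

mov esi, 7 → esi=7
mov eax, 0 → eax=0
mov edi, 8 → edi=8
sub esi, 10 → esi=7-10=-3
add esi, eax → esi=(-3)+0=-3
and eax, edi → eax=0&8=0
sub edi, 1 → edi=8-1=7
cmp edi, 1  (cmp 7,1)
jg loop: taken
sub esi, 10 → esi=(-3)-10=-13
add esi, eax → esi=(-13)+0=-13
and eax, edi → eax=0&7=0
sub edi, 1 → edi=7-1=6
cmp edi, 1  (cmp 6,1)
jg loop: taken
sub esi, 10 → esi=(-13)-10=-23
add esi, eax → esi=(-23)+0=-23
and eax, edi → eax=0&6=0
sub edi, 1 → edi=6-1=5
cmp edi, 1  (cmp 5,1)
jg loop: taken
sub esi, 10 → esi=(-23)-10=-33
add esi, eax → esi=(-33)+0=-33
and eax, edi → eax=0&5=0
sub edi, 1 → edi=5-1=4
cmp edi, 1  (cmp 4,1)
jg loop: taken
sub esi, 10 → esi=(-33)-10=-43
add esi, eax → esi=(-43)+0=-43
and eax, edi → eax=0&4=0
sub edi, 1 → edi=4-1=3
cmp edi, 1  (cmp 3,1)
jg loop: taken
sub esi, 10 → esi=(-43)-10=-53
add esi, eax → esi=(-53)+0=-53
and eax, edi → eax=0&3=0
sub edi, 1 → edi=3-1=2
cmp edi, 1  (cmp 2,1)
jg loop: taken
sub esi, 10 → esi=(-53)-10=-63
add esi, eax → esi=(-63)+0=-63
and eax, edi → eax=0&2=0
sub edi, 1 → edi=2-1=1
cmp edi, 1  (cmp 1,1)
jg loop: not taken
halt.
Total executed instructions: 46.

46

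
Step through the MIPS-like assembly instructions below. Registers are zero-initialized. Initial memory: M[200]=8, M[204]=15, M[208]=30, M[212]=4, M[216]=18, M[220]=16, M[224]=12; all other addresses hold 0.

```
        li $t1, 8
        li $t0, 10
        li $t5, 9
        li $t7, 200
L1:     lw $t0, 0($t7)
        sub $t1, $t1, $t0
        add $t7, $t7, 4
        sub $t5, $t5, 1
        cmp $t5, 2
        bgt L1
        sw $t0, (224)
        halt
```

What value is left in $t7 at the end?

$t1=8
$t0=10
$t5=9
$t7=200
$t0=M[200]=8
$t1=8-8=0
$t7=200+4=204
$t5=9-1=8
cmp $t5, 2  (cmp 8,2)
bgt L1: taken
$t0=M[204]=15
$t1=0-15=-15
$t7=204+4=208
$t5=8-1=7
cmp $t5, 2  (cmp 7,2)
bgt L1: taken
$t0=M[208]=30
$t1=(-15)-30=-45
$t7=208+4=212
$t5=7-1=6
cmp $t5, 2  (cmp 6,2)
bgt L1: taken
$t0=M[212]=4
$t1=(-45)-4=-49
$t7=212+4=216
$t5=6-1=5
cmp $t5, 2  (cmp 5,2)
bgt L1: taken
$t0=M[216]=18
$t1=(-49)-18=-67
$t7=216+4=220
$t5=5-1=4
cmp $t5, 2  (cmp 4,2)
bgt L1: taken
$t0=M[220]=16
$t1=(-67)-16=-83
$t7=220+4=224
$t5=4-1=3
cmp $t5, 2  (cmp 3,2)
bgt L1: taken
$t0=M[224]=12
$t1=(-83)-12=-95
$t7=224+4=228
$t5=3-1=2
cmp $t5, 2  (cmp 2,2)
bgt L1: not taken
sw $t0, (224) → M[224]=12
halt.

228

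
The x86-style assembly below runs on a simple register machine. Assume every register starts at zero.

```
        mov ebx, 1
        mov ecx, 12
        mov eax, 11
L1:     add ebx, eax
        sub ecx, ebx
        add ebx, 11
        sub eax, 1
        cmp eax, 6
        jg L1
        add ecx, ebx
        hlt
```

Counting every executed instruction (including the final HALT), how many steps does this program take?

ebx=1
ecx=12
eax=11
ebx=1+11=12
ecx=12-12=0
ebx=12+11=23
eax=11-1=10
cmp eax, 6  (cmp 10,6)
jg L1: taken
ebx=23+10=33
ecx=0-33=-33
ebx=33+11=44
eax=10-1=9
cmp eax, 6  (cmp 9,6)
jg L1: taken
ebx=44+9=53
ecx=(-33)-53=-86
ebx=53+11=64
eax=9-1=8
cmp eax, 6  (cmp 8,6)
jg L1: taken
ebx=64+8=72
ecx=(-86)-72=-158
ebx=72+11=83
eax=8-1=7
cmp eax, 6  (cmp 7,6)
jg L1: taken
ebx=83+7=90
ecx=(-158)-90=-248
ebx=90+11=101
eax=7-1=6
cmp eax, 6  (cmp 6,6)
jg L1: not taken
ecx=(-248)+101=-147
halt.
Total executed instructions: 35.

35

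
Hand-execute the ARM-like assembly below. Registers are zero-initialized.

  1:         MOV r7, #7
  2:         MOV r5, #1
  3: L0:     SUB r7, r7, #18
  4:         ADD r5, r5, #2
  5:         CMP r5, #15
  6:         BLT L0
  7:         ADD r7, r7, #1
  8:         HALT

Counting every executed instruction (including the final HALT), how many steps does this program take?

MOV r7, #7 → r7=7
MOV r5, #1 → r5=1
SUB r7, r7, #18 → r7=7-18=-11
ADD r5, r5, #2 → r5=1+2=3
CMP r5, #15  (cmp 3,15)
BLT L0: taken
SUB r7, r7, #18 → r7=(-11)-18=-29
ADD r5, r5, #2 → r5=3+2=5
CMP r5, #15  (cmp 5,15)
BLT L0: taken
SUB r7, r7, #18 → r7=(-29)-18=-47
ADD r5, r5, #2 → r5=5+2=7
CMP r5, #15  (cmp 7,15)
BLT L0: taken
SUB r7, r7, #18 → r7=(-47)-18=-65
ADD r5, r5, #2 → r5=7+2=9
CMP r5, #15  (cmp 9,15)
BLT L0: taken
SUB r7, r7, #18 → r7=(-65)-18=-83
ADD r5, r5, #2 → r5=9+2=11
CMP r5, #15  (cmp 11,15)
BLT L0: taken
SUB r7, r7, #18 → r7=(-83)-18=-101
ADD r5, r5, #2 → r5=11+2=13
CMP r5, #15  (cmp 13,15)
BLT L0: taken
SUB r7, r7, #18 → r7=(-101)-18=-119
ADD r5, r5, #2 → r5=13+2=15
CMP r5, #15  (cmp 15,15)
BLT L0: not taken
ADD r7, r7, #1 → r7=(-119)+1=-118
halt.
Total executed instructions: 32.

32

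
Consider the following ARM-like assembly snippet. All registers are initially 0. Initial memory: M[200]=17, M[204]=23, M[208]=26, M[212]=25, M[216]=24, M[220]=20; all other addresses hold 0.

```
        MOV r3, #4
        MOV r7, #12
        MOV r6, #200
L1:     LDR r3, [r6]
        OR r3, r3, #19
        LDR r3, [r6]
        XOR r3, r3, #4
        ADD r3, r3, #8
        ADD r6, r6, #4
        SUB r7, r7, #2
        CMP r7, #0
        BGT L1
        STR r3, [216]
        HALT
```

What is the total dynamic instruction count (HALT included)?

59

r3=4
r7=12
r6=200
r3=M[200]=17
r3=17|19=19
r3=M[200]=17
r3=17^4=21
r3=21+8=29
r6=200+4=204
r7=12-2=10
CMP r7, #0  (cmp 10,0)
BGT L1: taken
r3=M[204]=23
r3=23|19=23
r3=M[204]=23
r3=23^4=19
r3=19+8=27
r6=204+4=208
r7=10-2=8
CMP r7, #0  (cmp 8,0)
BGT L1: taken
r3=M[208]=26
r3=26|19=27
r3=M[208]=26
r3=26^4=30
r3=30+8=38
r6=208+4=212
r7=8-2=6
CMP r7, #0  (cmp 6,0)
BGT L1: taken
r3=M[212]=25
r3=25|19=27
r3=M[212]=25
r3=25^4=29
r3=29+8=37
r6=212+4=216
r7=6-2=4
CMP r7, #0  (cmp 4,0)
BGT L1: taken
r3=M[216]=24
r3=24|19=27
r3=M[216]=24
r3=24^4=28
r3=28+8=36
r6=216+4=220
r7=4-2=2
CMP r7, #0  (cmp 2,0)
BGT L1: taken
r3=M[220]=20
r3=20|19=23
r3=M[220]=20
r3=20^4=16
r3=16+8=24
r6=220+4=224
r7=2-2=0
CMP r7, #0  (cmp 0,0)
BGT L1: not taken
STR r3, [216] → M[216]=24
halt.
Total executed instructions: 59.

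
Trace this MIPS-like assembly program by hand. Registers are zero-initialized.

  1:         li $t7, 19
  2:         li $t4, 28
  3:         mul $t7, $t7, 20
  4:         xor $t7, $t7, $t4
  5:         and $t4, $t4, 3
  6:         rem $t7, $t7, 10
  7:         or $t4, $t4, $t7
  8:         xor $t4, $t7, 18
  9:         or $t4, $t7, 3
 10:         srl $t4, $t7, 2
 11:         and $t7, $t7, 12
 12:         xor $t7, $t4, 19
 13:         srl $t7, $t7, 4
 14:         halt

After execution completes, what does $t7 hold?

1

after li $t7, 19: $t7=19
after li $t4, 28: $t4=28
after mul $t7, $t7, 20: $t7=19*20=380
after xor $t7, $t7, $t4: $t7=380^28=352
after and $t4, $t4, 3: $t4=28&3=0
after rem $t7, $t7, 10: $t7=352%10=2
after or $t4, $t4, $t7: $t4=0|2=2
after xor $t4, $t7, 18: $t4=2^18=16
after or $t4, $t7, 3: $t4=2|3=3
after srl $t4, $t7, 2: $t4=2>>2=0
after and $t7, $t7, 12: $t7=2&12=0
after xor $t7, $t4, 19: $t7=0^19=19
after srl $t7, $t7, 4: $t7=19>>4=1
halt.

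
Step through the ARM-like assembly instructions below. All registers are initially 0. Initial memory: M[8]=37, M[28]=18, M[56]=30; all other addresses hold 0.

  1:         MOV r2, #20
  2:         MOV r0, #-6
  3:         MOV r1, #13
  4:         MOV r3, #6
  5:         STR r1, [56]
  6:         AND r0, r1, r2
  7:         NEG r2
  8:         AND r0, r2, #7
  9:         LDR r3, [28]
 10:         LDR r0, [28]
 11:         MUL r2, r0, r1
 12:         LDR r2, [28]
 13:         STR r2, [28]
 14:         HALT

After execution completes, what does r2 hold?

r2=20
r0=-6
r1=13
r3=6
STR r1, [56] → M[56]=13
r0=13&20=4
r2=-(20)=-20
r0=(-20)&7=4
r3=M[28]=18
r0=M[28]=18
r2=18*13=234
r2=M[28]=18
STR r2, [28] → M[28]=18
halt.

18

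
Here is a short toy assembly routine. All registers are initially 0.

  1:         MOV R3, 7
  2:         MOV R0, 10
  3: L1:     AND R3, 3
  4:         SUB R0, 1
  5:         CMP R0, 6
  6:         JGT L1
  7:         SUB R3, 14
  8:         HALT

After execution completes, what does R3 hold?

-11

MOV R3, 7 → R3=7
MOV R0, 10 → R0=10
AND R3, 3 → R3=7&3=3
SUB R0, 1 → R0=10-1=9
CMP R0, 6  (cmp 9,6)
JGT L1: taken
AND R3, 3 → R3=3&3=3
SUB R0, 1 → R0=9-1=8
CMP R0, 6  (cmp 8,6)
JGT L1: taken
AND R3, 3 → R3=3&3=3
SUB R0, 1 → R0=8-1=7
CMP R0, 6  (cmp 7,6)
JGT L1: taken
AND R3, 3 → R3=3&3=3
SUB R0, 1 → R0=7-1=6
CMP R0, 6  (cmp 6,6)
JGT L1: not taken
SUB R3, 14 → R3=3-14=-11
halt.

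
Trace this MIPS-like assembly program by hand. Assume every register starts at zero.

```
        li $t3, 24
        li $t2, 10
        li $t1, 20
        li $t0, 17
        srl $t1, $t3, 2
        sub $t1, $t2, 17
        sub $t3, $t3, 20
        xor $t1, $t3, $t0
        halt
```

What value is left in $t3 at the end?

4

$t3=24
$t2=10
$t1=20
$t0=17
$t1=24>>2=6
$t1=10-17=-7
$t3=24-20=4
$t1=4^17=21
halt.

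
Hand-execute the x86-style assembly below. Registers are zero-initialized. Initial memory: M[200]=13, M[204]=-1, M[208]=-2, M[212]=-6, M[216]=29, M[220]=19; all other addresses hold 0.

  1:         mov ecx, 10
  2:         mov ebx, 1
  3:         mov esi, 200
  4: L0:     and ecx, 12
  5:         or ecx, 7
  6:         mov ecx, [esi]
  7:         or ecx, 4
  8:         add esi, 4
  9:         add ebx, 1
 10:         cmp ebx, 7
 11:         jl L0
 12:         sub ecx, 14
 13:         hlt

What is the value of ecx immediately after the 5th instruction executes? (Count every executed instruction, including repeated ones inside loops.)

15

after mov ecx, 10: ecx=10
after mov ebx, 1: ebx=1
after mov esi, 200: esi=200
after and ecx, 12: ecx=10&12=8
after or ecx, 7: ecx=8|7=15
After step 5: ecx = 15.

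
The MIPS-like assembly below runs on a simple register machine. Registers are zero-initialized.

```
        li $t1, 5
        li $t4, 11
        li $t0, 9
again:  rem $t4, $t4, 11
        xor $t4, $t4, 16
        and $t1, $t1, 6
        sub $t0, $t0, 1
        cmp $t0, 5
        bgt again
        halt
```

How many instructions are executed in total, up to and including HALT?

$t1=5
$t4=11
$t0=9
$t4=11%11=0
$t4=0^16=16
$t1=5&6=4
$t0=9-1=8
cmp $t0, 5  (cmp 8,5)
bgt again: taken
$t4=16%11=5
$t4=5^16=21
$t1=4&6=4
$t0=8-1=7
cmp $t0, 5  (cmp 7,5)
bgt again: taken
$t4=21%11=10
$t4=10^16=26
$t1=4&6=4
$t0=7-1=6
cmp $t0, 5  (cmp 6,5)
bgt again: taken
$t4=26%11=4
$t4=4^16=20
$t1=4&6=4
$t0=6-1=5
cmp $t0, 5  (cmp 5,5)
bgt again: not taken
halt.
Total executed instructions: 28.

28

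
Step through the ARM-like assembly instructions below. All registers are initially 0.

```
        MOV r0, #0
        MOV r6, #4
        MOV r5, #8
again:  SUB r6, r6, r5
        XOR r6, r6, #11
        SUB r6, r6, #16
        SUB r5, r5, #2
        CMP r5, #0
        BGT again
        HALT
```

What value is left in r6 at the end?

-80

r0=0
r6=4
r5=8
r6=4-8=-4
r6=(-4)^11=-9
r6=(-9)-16=-25
r5=8-2=6
CMP r5, #0  (cmp 6,0)
BGT again: taken
r6=(-25)-6=-31
r6=(-31)^11=-22
r6=(-22)-16=-38
r5=6-2=4
CMP r5, #0  (cmp 4,0)
BGT again: taken
r6=(-38)-4=-42
r6=(-42)^11=-35
r6=(-35)-16=-51
r5=4-2=2
CMP r5, #0  (cmp 2,0)
BGT again: taken
r6=(-51)-2=-53
r6=(-53)^11=-64
r6=(-64)-16=-80
r5=2-2=0
CMP r5, #0  (cmp 0,0)
BGT again: not taken
halt.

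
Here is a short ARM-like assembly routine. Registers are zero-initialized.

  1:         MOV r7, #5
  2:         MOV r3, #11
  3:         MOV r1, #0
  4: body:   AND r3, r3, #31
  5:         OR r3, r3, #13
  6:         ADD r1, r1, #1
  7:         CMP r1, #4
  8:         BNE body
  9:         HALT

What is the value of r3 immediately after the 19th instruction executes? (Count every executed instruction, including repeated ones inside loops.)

MOV r7, #5 → r7=5
MOV r3, #11 → r3=11
MOV r1, #0 → r1=0
AND r3, r3, #31 → r3=11&31=11
OR r3, r3, #13 → r3=11|13=15
ADD r1, r1, #1 → r1=0+1=1
CMP r1, #4  (cmp 1,4)
BNE body: taken
AND r3, r3, #31 → r3=15&31=15
OR r3, r3, #13 → r3=15|13=15
ADD r1, r1, #1 → r1=1+1=2
CMP r1, #4  (cmp 2,4)
BNE body: taken
AND r3, r3, #31 → r3=15&31=15
OR r3, r3, #13 → r3=15|13=15
ADD r1, r1, #1 → r1=2+1=3
CMP r1, #4  (cmp 3,4)
BNE body: taken
AND r3, r3, #31 → r3=15&31=15
After step 19: r3 = 15.

15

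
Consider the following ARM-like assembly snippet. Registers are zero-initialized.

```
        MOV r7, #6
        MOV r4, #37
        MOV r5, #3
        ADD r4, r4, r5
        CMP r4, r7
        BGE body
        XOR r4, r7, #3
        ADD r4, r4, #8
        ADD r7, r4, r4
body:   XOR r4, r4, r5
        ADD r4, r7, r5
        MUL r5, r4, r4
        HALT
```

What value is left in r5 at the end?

r7=6
r4=37
r5=3
r4=37+3=40
CMP r4, r7  (cmp 40,6)
BGE body: taken
r4=40^3=43
r4=6+3=9
r5=9*9=81
halt.

81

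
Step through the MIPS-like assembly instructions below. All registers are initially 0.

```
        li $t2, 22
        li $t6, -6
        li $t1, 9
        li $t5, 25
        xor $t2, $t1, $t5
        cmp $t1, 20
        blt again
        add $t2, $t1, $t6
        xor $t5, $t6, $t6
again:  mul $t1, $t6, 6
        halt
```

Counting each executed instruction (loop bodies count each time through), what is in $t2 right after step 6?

li $t2, 22 → $t2=22
li $t6, -6 → $t6=-6
li $t1, 9 → $t1=9
li $t5, 25 → $t5=25
xor $t2, $t1, $t5 → $t2=9^25=16
cmp $t1, 20  (cmp 9,20)
After step 6: $t2 = 16.

16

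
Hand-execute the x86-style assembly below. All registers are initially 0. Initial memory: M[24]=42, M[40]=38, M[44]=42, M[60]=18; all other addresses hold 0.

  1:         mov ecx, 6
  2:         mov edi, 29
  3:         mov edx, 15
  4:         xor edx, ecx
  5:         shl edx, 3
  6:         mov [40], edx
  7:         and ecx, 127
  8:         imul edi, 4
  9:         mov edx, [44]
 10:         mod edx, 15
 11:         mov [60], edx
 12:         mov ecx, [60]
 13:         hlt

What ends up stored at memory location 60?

12

after mov ecx, 6: ecx=6
after mov edi, 29: edi=29
after mov edx, 15: edx=15
after xor edx, ecx: edx=15^6=9
after shl edx, 3: edx=9<<3=72
mov [40], edx → M[40]=72
after and ecx, 127: ecx=6&127=6
after imul edi, 4: edi=29*4=116
after mov edx, [44]: edx=M[44]=42
after mod edx, 15: edx=42%15=12
mov [60], edx → M[60]=12
after mov ecx, [60]: ecx=M[60]=12
halt.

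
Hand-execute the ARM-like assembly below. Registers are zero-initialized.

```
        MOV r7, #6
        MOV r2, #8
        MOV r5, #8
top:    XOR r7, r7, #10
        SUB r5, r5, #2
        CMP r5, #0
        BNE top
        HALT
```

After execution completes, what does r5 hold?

0

MOV r7, #6 → r7=6
MOV r2, #8 → r2=8
MOV r5, #8 → r5=8
XOR r7, r7, #10 → r7=6^10=12
SUB r5, r5, #2 → r5=8-2=6
CMP r5, #0  (cmp 6,0)
BNE top: taken
XOR r7, r7, #10 → r7=12^10=6
SUB r5, r5, #2 → r5=6-2=4
CMP r5, #0  (cmp 4,0)
BNE top: taken
XOR r7, r7, #10 → r7=6^10=12
SUB r5, r5, #2 → r5=4-2=2
CMP r5, #0  (cmp 2,0)
BNE top: taken
XOR r7, r7, #10 → r7=12^10=6
SUB r5, r5, #2 → r5=2-2=0
CMP r5, #0  (cmp 0,0)
BNE top: not taken
halt.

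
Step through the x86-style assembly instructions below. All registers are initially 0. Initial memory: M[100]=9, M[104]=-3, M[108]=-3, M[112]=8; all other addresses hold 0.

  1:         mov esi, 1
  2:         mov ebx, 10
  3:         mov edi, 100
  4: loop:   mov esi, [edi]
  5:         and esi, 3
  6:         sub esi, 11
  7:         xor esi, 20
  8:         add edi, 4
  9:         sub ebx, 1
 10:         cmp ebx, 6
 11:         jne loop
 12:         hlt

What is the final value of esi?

-31

esi=1
ebx=10
edi=100
esi=M[100]=9
esi=9&3=1
esi=1-11=-10
esi=(-10)^20=-30
edi=100+4=104
ebx=10-1=9
cmp ebx, 6  (cmp 9,6)
jne loop: taken
esi=M[104]=-3
esi=(-3)&3=1
esi=1-11=-10
esi=(-10)^20=-30
edi=104+4=108
ebx=9-1=8
cmp ebx, 6  (cmp 8,6)
jne loop: taken
esi=M[108]=-3
esi=(-3)&3=1
esi=1-11=-10
esi=(-10)^20=-30
edi=108+4=112
ebx=8-1=7
cmp ebx, 6  (cmp 7,6)
jne loop: taken
esi=M[112]=8
esi=8&3=0
esi=0-11=-11
esi=(-11)^20=-31
edi=112+4=116
ebx=7-1=6
cmp ebx, 6  (cmp 6,6)
jne loop: not taken
halt.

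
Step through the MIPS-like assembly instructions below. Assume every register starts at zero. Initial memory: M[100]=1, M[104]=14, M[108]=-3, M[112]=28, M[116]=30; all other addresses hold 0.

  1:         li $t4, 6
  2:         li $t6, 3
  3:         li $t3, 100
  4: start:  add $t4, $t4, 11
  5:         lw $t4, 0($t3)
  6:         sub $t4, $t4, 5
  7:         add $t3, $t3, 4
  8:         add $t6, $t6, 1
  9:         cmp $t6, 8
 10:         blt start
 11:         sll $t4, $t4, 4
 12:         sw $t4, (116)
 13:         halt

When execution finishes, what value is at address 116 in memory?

400

after li $t4, 6: $t4=6
after li $t6, 3: $t6=3
after li $t3, 100: $t3=100
after add $t4, $t4, 11: $t4=6+11=17
after lw $t4, 0($t3): $t4=M[100]=1
after sub $t4, $t4, 5: $t4=1-5=-4
after add $t3, $t3, 4: $t3=100+4=104
after add $t6, $t6, 1: $t6=3+1=4
cmp $t6, 8  (cmp 4,8)
blt start: taken
after add $t4, $t4, 11: $t4=(-4)+11=7
after lw $t4, 0($t3): $t4=M[104]=14
after sub $t4, $t4, 5: $t4=14-5=9
after add $t3, $t3, 4: $t3=104+4=108
after add $t6, $t6, 1: $t6=4+1=5
cmp $t6, 8  (cmp 5,8)
blt start: taken
after add $t4, $t4, 11: $t4=9+11=20
after lw $t4, 0($t3): $t4=M[108]=-3
after sub $t4, $t4, 5: $t4=(-3)-5=-8
after add $t3, $t3, 4: $t3=108+4=112
after add $t6, $t6, 1: $t6=5+1=6
cmp $t6, 8  (cmp 6,8)
blt start: taken
after add $t4, $t4, 11: $t4=(-8)+11=3
after lw $t4, 0($t3): $t4=M[112]=28
after sub $t4, $t4, 5: $t4=28-5=23
after add $t3, $t3, 4: $t3=112+4=116
after add $t6, $t6, 1: $t6=6+1=7
cmp $t6, 8  (cmp 7,8)
blt start: taken
after add $t4, $t4, 11: $t4=23+11=34
after lw $t4, 0($t3): $t4=M[116]=30
after sub $t4, $t4, 5: $t4=30-5=25
after add $t3, $t3, 4: $t3=116+4=120
after add $t6, $t6, 1: $t6=7+1=8
cmp $t6, 8  (cmp 8,8)
blt start: not taken
after sll $t4, $t4, 4: $t4=25<<4=400
sw $t4, (116) → M[116]=400
halt.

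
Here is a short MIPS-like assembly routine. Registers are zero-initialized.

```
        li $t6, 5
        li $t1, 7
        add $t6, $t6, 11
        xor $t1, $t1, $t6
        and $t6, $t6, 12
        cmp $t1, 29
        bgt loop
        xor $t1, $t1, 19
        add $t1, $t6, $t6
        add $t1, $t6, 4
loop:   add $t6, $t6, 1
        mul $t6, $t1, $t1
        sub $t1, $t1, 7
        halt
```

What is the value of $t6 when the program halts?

$t6=5
$t1=7
$t6=5+11=16
$t1=7^16=23
$t6=16&12=0
cmp $t1, 29  (cmp 23,29)
bgt loop: not taken
$t1=23^19=4
$t1=0+0=0
$t1=0+4=4
$t6=0+1=1
$t6=4*4=16
$t1=4-7=-3
halt.

16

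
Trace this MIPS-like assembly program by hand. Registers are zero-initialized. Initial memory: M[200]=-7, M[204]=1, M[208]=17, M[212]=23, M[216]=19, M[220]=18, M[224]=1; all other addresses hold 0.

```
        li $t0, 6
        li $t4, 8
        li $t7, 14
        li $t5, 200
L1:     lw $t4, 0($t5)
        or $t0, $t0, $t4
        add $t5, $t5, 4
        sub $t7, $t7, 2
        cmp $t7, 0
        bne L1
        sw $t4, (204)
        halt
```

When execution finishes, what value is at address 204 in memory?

1

li $t0, 6 → $t0=6
li $t4, 8 → $t4=8
li $t7, 14 → $t7=14
li $t5, 200 → $t5=200
lw $t4, 0($t5) → $t4=M[200]=-7
or $t0, $t0, $t4 → $t0=6|(-7)=-1
add $t5, $t5, 4 → $t5=200+4=204
sub $t7, $t7, 2 → $t7=14-2=12
cmp $t7, 0  (cmp 12,0)
bne L1: taken
lw $t4, 0($t5) → $t4=M[204]=1
or $t0, $t0, $t4 → $t0=(-1)|1=-1
add $t5, $t5, 4 → $t5=204+4=208
sub $t7, $t7, 2 → $t7=12-2=10
cmp $t7, 0  (cmp 10,0)
bne L1: taken
lw $t4, 0($t5) → $t4=M[208]=17
or $t0, $t0, $t4 → $t0=(-1)|17=-1
add $t5, $t5, 4 → $t5=208+4=212
sub $t7, $t7, 2 → $t7=10-2=8
cmp $t7, 0  (cmp 8,0)
bne L1: taken
lw $t4, 0($t5) → $t4=M[212]=23
or $t0, $t0, $t4 → $t0=(-1)|23=-1
add $t5, $t5, 4 → $t5=212+4=216
sub $t7, $t7, 2 → $t7=8-2=6
cmp $t7, 0  (cmp 6,0)
bne L1: taken
lw $t4, 0($t5) → $t4=M[216]=19
or $t0, $t0, $t4 → $t0=(-1)|19=-1
add $t5, $t5, 4 → $t5=216+4=220
sub $t7, $t7, 2 → $t7=6-2=4
cmp $t7, 0  (cmp 4,0)
bne L1: taken
lw $t4, 0($t5) → $t4=M[220]=18
or $t0, $t0, $t4 → $t0=(-1)|18=-1
add $t5, $t5, 4 → $t5=220+4=224
sub $t7, $t7, 2 → $t7=4-2=2
cmp $t7, 0  (cmp 2,0)
bne L1: taken
lw $t4, 0($t5) → $t4=M[224]=1
or $t0, $t0, $t4 → $t0=(-1)|1=-1
add $t5, $t5, 4 → $t5=224+4=228
sub $t7, $t7, 2 → $t7=2-2=0
cmp $t7, 0  (cmp 0,0)
bne L1: not taken
sw $t4, (204) → M[204]=1
halt.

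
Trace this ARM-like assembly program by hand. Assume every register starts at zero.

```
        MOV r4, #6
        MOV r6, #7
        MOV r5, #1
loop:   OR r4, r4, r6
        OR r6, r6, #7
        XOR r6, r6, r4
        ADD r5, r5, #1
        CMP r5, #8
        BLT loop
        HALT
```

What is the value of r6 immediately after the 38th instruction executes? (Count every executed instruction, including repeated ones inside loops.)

after MOV r4, #6: r4=6
after MOV r6, #7: r6=7
after MOV r5, #1: r5=1
after OR r4, r4, r6: r4=6|7=7
after OR r6, r6, #7: r6=7|7=7
after XOR r6, r6, r4: r6=7^7=0
after ADD r5, r5, #1: r5=1+1=2
CMP r5, #8  (cmp 2,8)
BLT loop: taken
after OR r4, r4, r6: r4=7|0=7
after OR r6, r6, #7: r6=0|7=7
after XOR r6, r6, r4: r6=7^7=0
after ADD r5, r5, #1: r5=2+1=3
CMP r5, #8  (cmp 3,8)
BLT loop: taken
after OR r4, r4, r6: r4=7|0=7
after OR r6, r6, #7: r6=0|7=7
after XOR r6, r6, r4: r6=7^7=0
after ADD r5, r5, #1: r5=3+1=4
CMP r5, #8  (cmp 4,8)
BLT loop: taken
after OR r4, r4, r6: r4=7|0=7
after OR r6, r6, #7: r6=0|7=7
after XOR r6, r6, r4: r6=7^7=0
after ADD r5, r5, #1: r5=4+1=5
CMP r5, #8  (cmp 5,8)
BLT loop: taken
after OR r4, r4, r6: r4=7|0=7
after OR r6, r6, #7: r6=0|7=7
after XOR r6, r6, r4: r6=7^7=0
after ADD r5, r5, #1: r5=5+1=6
CMP r5, #8  (cmp 6,8)
BLT loop: taken
after OR r4, r4, r6: r4=7|0=7
after OR r6, r6, #7: r6=0|7=7
after XOR r6, r6, r4: r6=7^7=0
after ADD r5, r5, #1: r5=6+1=7
CMP r5, #8  (cmp 7,8)
After step 38: r6 = 0.

0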